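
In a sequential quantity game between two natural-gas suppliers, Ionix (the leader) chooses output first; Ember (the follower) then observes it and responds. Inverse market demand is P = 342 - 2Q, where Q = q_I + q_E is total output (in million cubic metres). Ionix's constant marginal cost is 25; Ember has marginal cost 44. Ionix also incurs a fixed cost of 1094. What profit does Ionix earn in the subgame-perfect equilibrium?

Solve by backward induction. Given q_I, the follower Ember maximises π_E = (342 - 2q_I - 2q_E)q_E - 44q_E.
Follower FOC: 298 - 2q_I - 4q_E = 0, so q_E(q_I) = (298 - 2q_I)/4.
Ionix substitutes q_E(q_I) into its own profit: π_I = q_I(342 - 2q_I - (298 - 2q_I)/2) - 25q_I = (193 - q_I)q_I - 25q_I.
Maximising: ∂π_I/∂q_I = 168 - 2q_I = 0, giving q_I = 84.
Then q_E = (298 - 2·84)/4 = 65/2.
Price P = 342 - 2·(233/2) = 109.
Ionix's profit: (109 - 25)·84 - 1094 = 5962.

5962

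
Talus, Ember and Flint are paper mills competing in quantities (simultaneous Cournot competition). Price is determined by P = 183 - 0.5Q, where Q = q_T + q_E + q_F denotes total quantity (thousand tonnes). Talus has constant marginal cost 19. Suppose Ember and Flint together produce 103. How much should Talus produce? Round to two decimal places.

112.50

With rivals' combined output fixed at 103, Talus's profit is π_T = (183 - (1/2)·103 - (1/2)q_T)q_T - (19q_T) = (263/2 - (1/2)q_T)q_T - (19q_T).
∂π_T/∂q_T = 225/2 - q_T = 0, so q_T = 225/2.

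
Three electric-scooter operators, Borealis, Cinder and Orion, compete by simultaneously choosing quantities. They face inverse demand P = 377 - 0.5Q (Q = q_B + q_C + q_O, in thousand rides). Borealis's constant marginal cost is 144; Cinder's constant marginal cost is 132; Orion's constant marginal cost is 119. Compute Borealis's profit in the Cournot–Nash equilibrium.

Borealis's profit: π_B = (377 - 0.5Q)q_B - (144q_B). Setting ∂π_B/∂q_B = 0: 233 - q_B - (1/2)(q_C + q_O) = 0.
Cinder's profit: π_C = (377 - 0.5Q)q_C - (132q_C). Setting ∂π_C/∂q_C = 0: 245 - q_C - (1/2)(q_B + q_O) = 0.
Orion's profit: π_O = (377 - 0.5Q)q_O - (119q_O). Setting ∂π_O/∂q_O = 0: 258 - q_O - (1/2)(q_B + q_C) = 0.
Adding the 3 conditions: 736 − Q − Q = 0, i.e. Q = 368.
Back-substituting: q_B = (233 − 184)/(1/2) = 98, q_C = (245 − 184)/(1/2) = 122, q_O = (258 − 184)/(1/2) = 148.
Price P = 377 - (1/2)·368 = 193.
Borealis's profit: (193 - 144)·98 = 4802.

4802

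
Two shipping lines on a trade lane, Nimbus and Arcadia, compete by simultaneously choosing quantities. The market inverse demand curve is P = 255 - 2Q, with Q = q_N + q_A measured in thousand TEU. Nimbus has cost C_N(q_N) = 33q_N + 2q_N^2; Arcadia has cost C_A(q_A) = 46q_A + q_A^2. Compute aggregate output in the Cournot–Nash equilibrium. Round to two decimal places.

Nimbus's profit: π_N = (255 - 2Q)q_N - (33q_N + 2q_N²). Setting ∂π_N/∂q_N = 0: 222 - 8q_N - 2(q_A) = 0.
Arcadia's profit: π_A = (255 - 2Q)q_A - (46q_A + q_A²). Setting ∂π_A/∂q_A = 0: 209 - 6q_A - 2(q_N) = 0.
Rearranging gives the reaction functions q_N = (222 - 2q_A)/8 and q_A = (209 - 2q_N)/6.
Substituting one into the other gives q_N = 457/22 and q_A = 307/11.
Total output Q = 457/22 + 307/11 = 1071/22.

48.68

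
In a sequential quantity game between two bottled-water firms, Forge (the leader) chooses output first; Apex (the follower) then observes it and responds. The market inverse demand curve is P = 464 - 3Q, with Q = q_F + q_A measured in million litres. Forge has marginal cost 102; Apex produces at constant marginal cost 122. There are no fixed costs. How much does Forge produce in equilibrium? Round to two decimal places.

63.67

Solve by backward induction. Given q_F, the follower Apex maximises π_A = (464 - 3q_F - 3q_A)q_A - 122q_A.
Setting the follower's marginal profit to zero, 342 - 3q_F - 6q_A = 0, i.e. q_A = (342 - 3q_F)/6.
The leader anticipates this reaction. Substituting into P = 464 - 3Q gives P = 293 - (3/2)q_F, so π_F = (293 - (3/2)q_F)q_F - 102q_F.
Maximising: ∂π_F/∂q_F = 191 - 3q_F = 0, giving q_F = 191/3.
Then q_A = (342 - 3·(191/3))/6 = 151/6.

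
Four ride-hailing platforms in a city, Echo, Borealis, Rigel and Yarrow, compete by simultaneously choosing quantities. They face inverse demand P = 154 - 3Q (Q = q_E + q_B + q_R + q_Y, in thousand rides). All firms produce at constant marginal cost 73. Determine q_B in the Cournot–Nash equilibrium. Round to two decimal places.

A representative firm's profit is π_i = q_i(154 - 3Q) - 73q_i.
Setting ∂π_i/∂q_i = 0 with rivals' quantities fixed: 81 - 6q_i - 3·Σ_{j≠i} q_j = 0.
By symmetry each firm produces the same amount; substituting Σ_{j≠i} q_j = 3q_i yields q_i = 81/15 = 27/5.

5.40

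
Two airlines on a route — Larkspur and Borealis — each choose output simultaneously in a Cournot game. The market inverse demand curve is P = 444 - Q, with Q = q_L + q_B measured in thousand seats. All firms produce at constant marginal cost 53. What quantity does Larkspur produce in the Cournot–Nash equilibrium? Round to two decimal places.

130.33

Each firm earns π_i = (444 - Q)q_i - 53q_i.
Setting ∂π_i/∂q_i = 0 with rivals' quantities fixed: 391 - 2q_i - q_j = 0.
By symmetry each firm produces the same amount; substituting q_j = q_i yields q_i = 391/3.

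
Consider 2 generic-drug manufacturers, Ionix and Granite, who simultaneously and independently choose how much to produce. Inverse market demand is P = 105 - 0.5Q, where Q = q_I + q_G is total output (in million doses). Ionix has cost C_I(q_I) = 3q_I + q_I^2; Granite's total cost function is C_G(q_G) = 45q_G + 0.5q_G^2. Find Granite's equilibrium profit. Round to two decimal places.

503.32

Ionix's profit: π_I = (105 - 0.5Q)q_I - (3q_I + q_I²). Setting ∂π_I/∂q_I = 0: 102 - 3q_I - (1/2)(q_G) = 0.
Granite's first-order condition: 60 - 2q_G - (1/2)(q_I) = 0.
Rearranging gives the reaction functions q_I = (102 - (1/2)q_G)/3 and q_G = (60 - (1/2)q_I)/2.
Substituting one into the other gives q_I = 696/23 and q_G = 516/23.
Price P = 105 - (1/2)·(1212/23) = 1809/23.
Granite's profit: (1809/23)·(516/23) - 45·(516/23) - (1/2)(516/23)² = 503.3195.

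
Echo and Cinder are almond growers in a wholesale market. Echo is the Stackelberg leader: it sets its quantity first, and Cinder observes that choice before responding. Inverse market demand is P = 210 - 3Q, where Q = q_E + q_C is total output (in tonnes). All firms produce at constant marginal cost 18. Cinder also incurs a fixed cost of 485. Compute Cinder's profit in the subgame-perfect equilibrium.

Solve by backward induction. Given q_E, the follower Cinder maximises π_C = (210 - 3q_E - 3q_C)q_C - 18q_C.
Setting the follower's marginal profit to zero, 192 - 3q_E - 6q_C = 0, i.e. q_C = (192 - 3q_E)/6.
Echo substitutes q_C(q_E) into its own profit: π_E = q_E(210 - 3q_E - (192 - 3q_E)/2) - 18q_E = (114 - (3/2)q_E)q_E - 18q_E.
Leader FOC: 96 - 3q_E = 0, so q_E = 32.
Then q_C = (192 - 3·32)/6 = 16.
Price P = 210 - 3·48 = 66.
Cinder's profit: (66 - 18)·16 - 485 = 283.

283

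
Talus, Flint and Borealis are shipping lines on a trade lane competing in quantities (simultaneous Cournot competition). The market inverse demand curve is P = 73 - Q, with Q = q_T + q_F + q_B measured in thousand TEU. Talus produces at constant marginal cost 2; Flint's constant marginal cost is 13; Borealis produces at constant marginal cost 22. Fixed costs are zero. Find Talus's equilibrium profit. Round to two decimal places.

650.25

Talus's profit: π_T = (73 - Q)q_T - (2q_T). Setting ∂π_T/∂q_T = 0: 71 - 2q_T - (q_F + q_B) = 0.
Flint's first-order condition: 60 - 2q_F - (q_T + q_B) = 0.
Borealis's profit: π_B = (73 - Q)q_B - (22q_B). Setting ∂π_B/∂q_B = 0: 51 - 2q_B - (q_T + q_F) = 0.
Adding the 3 first-order conditions: 182 − 4Q = 0, so Q = 91/2.
Back-substituting: q_T = (71 − 91/2) = 51/2, q_F = (60 − 91/2) = 29/2, q_B = (51 − 91/2) = 11/2.
Price P = 73 - 91/2 = 55/2.
Talus's profit: (55/2 - 2)·(51/2) = 650.2500.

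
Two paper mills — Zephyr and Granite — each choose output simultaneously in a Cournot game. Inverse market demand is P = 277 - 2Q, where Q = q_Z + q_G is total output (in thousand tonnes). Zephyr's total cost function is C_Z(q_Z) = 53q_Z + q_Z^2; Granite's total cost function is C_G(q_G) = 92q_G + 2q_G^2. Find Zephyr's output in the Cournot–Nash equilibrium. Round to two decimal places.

32.32

Zephyr's profit: π_Z = (277 - 2Q)q_Z - (53q_Z + q_Z²). Setting ∂π_Z/∂q_Z = 0: 224 - 6q_Z - 2(q_G) = 0.
Granite's first-order condition: 185 - 8q_G - 2(q_Z) = 0.
Rearranging gives the reaction functions q_Z = (224 - 2q_G)/6 and q_G = (185 - 2q_Z)/8.
Substituting one into the other gives q_Z = 711/22 and q_G = 331/22.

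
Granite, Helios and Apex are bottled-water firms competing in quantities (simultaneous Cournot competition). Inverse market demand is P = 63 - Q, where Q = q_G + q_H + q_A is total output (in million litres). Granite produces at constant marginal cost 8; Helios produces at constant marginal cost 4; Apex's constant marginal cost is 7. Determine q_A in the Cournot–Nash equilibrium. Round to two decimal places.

13.50

Granite's profit: π_G = (63 - Q)q_G - (8q_G). Setting ∂π_G/∂q_G = 0: 55 - 2q_G - (q_H + q_A) = 0.
Helios's profit: π_H = (63 - Q)q_H - (4q_H). Setting ∂π_H/∂q_H = 0: 59 - 2q_H - (q_G + q_A) = 0.
Apex's profit: π_A = (63 - Q)q_A - (7q_A). Setting ∂π_A/∂q_A = 0: 56 - 2q_A - (q_G + q_H) = 0.
Adding the 3 conditions: 170 − 2Q − 2Q = 0, i.e. Q = 85/2.
Back-substituting: q_G = (55 − 85/2) = 25/2, q_H = (59 − 85/2) = 33/2, q_A = (56 − 85/2) = 27/2.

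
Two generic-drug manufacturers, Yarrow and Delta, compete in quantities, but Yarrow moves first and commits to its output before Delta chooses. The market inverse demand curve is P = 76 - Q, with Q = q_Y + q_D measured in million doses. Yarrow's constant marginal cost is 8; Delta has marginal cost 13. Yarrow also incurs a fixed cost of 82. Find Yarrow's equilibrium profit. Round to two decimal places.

584.13

The follower Delta best-responds to any q_Y: π_D = (76 - Q)q_D - 13q_D.
Setting the follower's marginal profit to zero, 63 - q_Y - 2q_D = 0, i.e. q_D = (63 - q_Y)/2.
The leader anticipates this reaction. Substituting into P = 76 - Q gives P = 89/2 - (1/2)q_Y, so π_Y = (89/2 - (1/2)q_Y)q_Y - 8q_Y.
The leader's first-order condition 73/2 - q_Y = 0 yields q_Y = 73/2.
Then q_D = (63 - 73/2)/2 = 53/4.
Price P = 76 - 199/4 = 105/4.
Yarrow's profit: (105/4 - 8)·(73/2) - 82 = 584.1250.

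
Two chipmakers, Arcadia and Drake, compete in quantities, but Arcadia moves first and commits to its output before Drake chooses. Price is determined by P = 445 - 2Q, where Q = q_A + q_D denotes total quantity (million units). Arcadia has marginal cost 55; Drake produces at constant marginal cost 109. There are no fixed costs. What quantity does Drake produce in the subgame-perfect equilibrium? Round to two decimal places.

The follower Drake best-responds to any q_A: π_D = (445 - 2Q)q_D - 109q_D.
∂π_D/∂q_D = 336 - 2q_A - 4q_D = 0 gives the reaction function q_D = (336 - 2q_A)/4.
The leader anticipates this reaction. Substituting into P = 445 - 2Q gives P = 277 - q_A, so π_A = (277 - q_A)q_A - 55q_A.
The leader's first-order condition 222 - 2q_A = 0 yields q_A = 111.
Then q_D = (336 - 2·111)/4 = 57/2.

28.50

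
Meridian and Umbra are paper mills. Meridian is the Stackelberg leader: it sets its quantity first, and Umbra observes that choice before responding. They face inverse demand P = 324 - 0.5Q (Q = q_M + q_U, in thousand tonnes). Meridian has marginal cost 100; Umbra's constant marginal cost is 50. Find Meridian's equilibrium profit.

Solve by backward induction. Given q_M, the follower Umbra maximises π_U = (324 - (1/2)q_M - (1/2)q_U)q_U - 50q_U.
∂π_U/∂q_U = 274 - (1/2)q_M - q_U = 0 gives the reaction function q_U = (274 - (1/2)q_M).
Meridian substitutes q_U(q_M) into its own profit: π_M = q_M(324 - (1/2)q_M - (274 - (1/2)q_M)/2) - 100q_M = (187 - (1/4)q_M)q_M - 100q_M.
Maximising: ∂π_M/∂q_M = 87 - (1/2)q_M = 0, giving q_M = 174.
Then q_U = (274 - (1/2)·174) = 187.
Price P = 324 - (1/2)·361 = 287/2.
Meridian's profit: (287/2 - 100)·174 = 7569.

7569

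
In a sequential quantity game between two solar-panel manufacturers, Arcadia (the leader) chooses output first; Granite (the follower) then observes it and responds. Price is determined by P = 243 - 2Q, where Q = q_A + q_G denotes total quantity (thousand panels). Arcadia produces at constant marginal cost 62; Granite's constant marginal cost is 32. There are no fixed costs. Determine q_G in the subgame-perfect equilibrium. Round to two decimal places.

Solve by backward induction. Given q_A, the follower Granite maximises π_G = (243 - 2q_A - 2q_G)q_G - 32q_G.
Follower FOC: 211 - 2q_A - 4q_G = 0, so q_G(q_A) = (211 - 2q_A)/4.
Arcadia substitutes q_G(q_A) into its own profit: π_A = q_A(243 - 2q_A - (211 - 2q_A)/2) - 62q_A = (275/2 - q_A)q_A - 62q_A.
Maximising: ∂π_A/∂q_A = 151/2 - 2q_A = 0, giving q_A = 151/4.
Then q_G = (211 - 2·(151/4))/4 = 271/8.

33.88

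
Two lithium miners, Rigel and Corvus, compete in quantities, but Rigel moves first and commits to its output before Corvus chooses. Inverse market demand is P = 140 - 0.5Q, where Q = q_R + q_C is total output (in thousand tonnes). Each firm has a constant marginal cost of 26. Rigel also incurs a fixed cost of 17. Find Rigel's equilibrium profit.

3232

Solve by backward induction. Given q_R, the follower Corvus maximises π_C = (140 - (1/2)q_R - (1/2)q_C)q_C - 26q_C.
Follower FOC: 114 - (1/2)q_R - q_C = 0, so q_C(q_R) = (114 - (1/2)q_R).
Rigel substitutes q_C(q_R) into its own profit: π_R = q_R(140 - (1/2)q_R - (114 - (1/2)q_R)/2) - 26q_R = (83 - (1/4)q_R)q_R - 26q_R.
Maximising: ∂π_R/∂q_R = 57 - (1/2)q_R = 0, giving q_R = 114.
Then q_C = (114 - (1/2)·114) = 57.
Price P = 140 - (1/2)·171 = 109/2.
Rigel's profit: (109/2 - 26)·114 - 17 = 3232.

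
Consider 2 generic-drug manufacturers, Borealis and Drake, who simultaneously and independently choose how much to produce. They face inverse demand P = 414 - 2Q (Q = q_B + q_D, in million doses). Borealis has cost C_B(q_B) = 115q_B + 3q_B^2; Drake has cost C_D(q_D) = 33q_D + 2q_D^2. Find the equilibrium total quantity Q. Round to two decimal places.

63.71

Borealis's profit: π_B = (414 - 2Q)q_B - (115q_B + 3q_B²). Setting ∂π_B/∂q_B = 0: 299 - 10q_B - 2(q_D) = 0.
Drake's profit: π_D = (414 - 2Q)q_D - (33q_D + 2q_D²). Setting ∂π_D/∂q_D = 0: 381 - 8q_D - 2(q_B) = 0.
So q_B = (299 - 2q_D)/10 and q_D = (381 - 2q_B)/8.
Substituting one into the other gives q_B = 815/38 and q_D = 803/19.
Total output Q = 815/38 + 803/19 = 63.7105.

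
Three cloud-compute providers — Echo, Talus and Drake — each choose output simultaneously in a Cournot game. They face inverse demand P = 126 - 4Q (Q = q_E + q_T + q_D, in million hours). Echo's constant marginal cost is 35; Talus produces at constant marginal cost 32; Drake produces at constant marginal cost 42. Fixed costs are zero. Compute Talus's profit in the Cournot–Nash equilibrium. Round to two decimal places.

Echo's profit: π_E = (126 - 4Q)q_E - (35q_E). Setting ∂π_E/∂q_E = 0: 91 - 8q_E - 4(q_T + q_D) = 0.
Talus's profit: π_T = (126 - 4Q)q_T - (32q_T). Setting ∂π_T/∂q_T = 0: 94 - 8q_T - 4(q_E + q_D) = 0.
Drake's first-order condition: 84 - 8q_D - 4(q_E + q_T) = 0.
Adding the 3 first-order conditions: 269 − 16Q = 0, so Q = 269/16.
Back-substituting: q_E = (91 − 269/4)/4 = 95/16, q_T = (94 − 269/4)/4 = 107/16, q_D = (84 − 269/4)/4 = 67/16.
Price P = 126 - 4·(269/16) = 235/4.
Talus's profit: (235/4 - 32)·(107/16) = 178.8906.

178.89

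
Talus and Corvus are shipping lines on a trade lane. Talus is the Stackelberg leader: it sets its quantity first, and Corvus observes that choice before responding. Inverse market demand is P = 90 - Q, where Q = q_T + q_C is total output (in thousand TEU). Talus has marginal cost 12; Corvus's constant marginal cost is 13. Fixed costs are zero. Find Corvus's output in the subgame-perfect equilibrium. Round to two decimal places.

Solve by backward induction. Given q_T, the follower Corvus maximises π_C = (90 - q_T - q_C)q_C - 13q_C.
Follower FOC: 77 - q_T - 2q_C = 0, so q_C(q_T) = (77 - q_T)/2.
The leader anticipates this reaction. Substituting into P = 90 - Q gives P = 103/2 - (1/2)q_T, so π_T = (103/2 - (1/2)q_T)q_T - 12q_T.
The leader's first-order condition 79/2 - q_T = 0 yields q_T = 79/2.
Then q_C = (77 - 79/2)/2 = 75/4.

18.75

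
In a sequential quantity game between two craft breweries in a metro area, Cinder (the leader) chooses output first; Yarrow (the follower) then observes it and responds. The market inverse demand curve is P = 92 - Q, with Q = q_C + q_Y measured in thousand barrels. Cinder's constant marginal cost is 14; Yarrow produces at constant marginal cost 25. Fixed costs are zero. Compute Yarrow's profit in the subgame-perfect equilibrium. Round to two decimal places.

126.56

Solve by backward induction. Given q_C, the follower Yarrow maximises π_Y = (92 - q_C - q_Y)q_Y - 25q_Y.
∂π_Y/∂q_Y = 67 - q_C - 2q_Y = 0 gives the reaction function q_Y = (67 - q_C)/2.
Cinder substitutes q_Y(q_C) into its own profit: π_C = q_C(92 - q_C - (67 - q_C)/2) - 14q_C = (117/2 - (1/2)q_C)q_C - 14q_C.
Maximising: ∂π_C/∂q_C = 89/2 - q_C = 0, giving q_C = 89/2.
Then q_Y = (67 - 89/2)/2 = 45/4.
Price P = 92 - 223/4 = 145/4.
Yarrow's profit: (145/4 - 25)·(45/4) = 126.5625.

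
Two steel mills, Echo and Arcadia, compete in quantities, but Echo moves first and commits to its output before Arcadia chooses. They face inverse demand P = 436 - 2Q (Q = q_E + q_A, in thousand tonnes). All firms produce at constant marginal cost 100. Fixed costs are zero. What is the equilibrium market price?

184

Solve by backward induction. Given q_E, the follower Arcadia maximises π_A = (436 - 2q_E - 2q_A)q_A - 100q_A.
∂π_A/∂q_A = 336 - 2q_E - 4q_A = 0 gives the reaction function q_A = (336 - 2q_E)/4.
The leader anticipates this reaction. Substituting into P = 436 - 2Q gives P = 268 - q_E, so π_E = (268 - q_E)q_E - 100q_E.
The leader's first-order condition 168 - 2q_E = 0 yields q_E = 84.
Then q_A = (336 - 2·84)/4 = 42.
Total output Q = 126, so price P = 436 - 2·126 = 184.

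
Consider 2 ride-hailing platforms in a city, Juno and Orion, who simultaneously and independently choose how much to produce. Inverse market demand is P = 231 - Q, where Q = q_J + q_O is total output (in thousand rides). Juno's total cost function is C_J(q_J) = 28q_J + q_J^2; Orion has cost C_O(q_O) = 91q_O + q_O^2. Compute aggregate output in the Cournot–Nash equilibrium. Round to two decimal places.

Juno's profit: π_J = (231 - Q)q_J - (28q_J + q_J²). Setting ∂π_J/∂q_J = 0: 203 - 4q_J - (q_O) = 0.
Orion's first-order condition: 140 - 4q_O - (q_J) = 0.
Best responses: q_J = (203 - q_O)/4, q_O = (140 - q_J)/4.
Substituting one into the other gives q_J = 224/5 and q_O = 119/5.
Total output Q = 224/5 + 119/5 = 343/5.

68.60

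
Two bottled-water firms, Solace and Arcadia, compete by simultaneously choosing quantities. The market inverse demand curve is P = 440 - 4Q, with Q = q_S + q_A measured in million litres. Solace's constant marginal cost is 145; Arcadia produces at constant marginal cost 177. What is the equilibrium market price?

Solace's profit: π_S = (440 - 4Q)q_S - (145q_S). Setting ∂π_S/∂q_S = 0: 295 - 8q_S - 4(q_A) = 0.
Arcadia's first-order condition: 263 - 8q_A - 4(q_S) = 0.
So q_S = (295 - 4q_A)/8 and q_A = (263 - 4q_S)/8.
Solving the pair: q_S = 109/4, q_A = 77/4.
Total output Q = 93/2, so price P = 440 - 4·(93/2) = 254.

254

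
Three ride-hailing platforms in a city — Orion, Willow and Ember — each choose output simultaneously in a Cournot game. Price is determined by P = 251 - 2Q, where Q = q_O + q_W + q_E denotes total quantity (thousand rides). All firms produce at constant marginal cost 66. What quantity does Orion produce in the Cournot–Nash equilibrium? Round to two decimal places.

A representative firm's profit is π_i = q_i(251 - 2Q) - 66q_i.
Setting ∂π_i/∂q_i = 0 with rivals' quantities fixed: 185 - 4q_i - 2·Σ_{j≠i} q_j = 0.
By symmetry each firm produces the same amount; substituting Σ_{j≠i} q_j = 2q_i yields q_i = 185/8.

23.13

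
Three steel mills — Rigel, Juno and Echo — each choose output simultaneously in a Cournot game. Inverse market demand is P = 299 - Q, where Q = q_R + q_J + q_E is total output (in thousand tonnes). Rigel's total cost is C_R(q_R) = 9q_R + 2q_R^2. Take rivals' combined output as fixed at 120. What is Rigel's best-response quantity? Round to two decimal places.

28.33

With rivals' combined output fixed at 120, Rigel's profit is π_R = (299 - 120 - q_R)q_R - (9q_R + 2q_R²) = (179 - q_R)q_R - (9q_R + 2q_R²).
∂π_R/∂q_R = 170 - 6q_R = 0, so q_R = 85/3.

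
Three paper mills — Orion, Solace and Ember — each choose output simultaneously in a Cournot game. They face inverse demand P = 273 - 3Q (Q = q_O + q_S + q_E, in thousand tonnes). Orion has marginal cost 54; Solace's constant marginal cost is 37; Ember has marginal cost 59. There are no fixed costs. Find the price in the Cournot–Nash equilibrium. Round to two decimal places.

105.75

Orion's profit: π_O = (273 - 3Q)q_O - (54q_O). Setting ∂π_O/∂q_O = 0: 219 - 6q_O - 3(q_S + q_E) = 0.
Solace's first-order condition: 236 - 6q_S - 3(q_O + q_E) = 0.
Ember's profit: π_E = (273 - 3Q)q_E - (59q_E). Setting ∂π_E/∂q_E = 0: 214 - 6q_E - 3(q_O + q_S) = 0.
Adding the 3 first-order conditions: 669 − 12Q = 0, so Q = 223/4.
Back-substituting: q_O = (219 − 669/4)/3 = 69/4, q_S = (236 − 669/4)/3 = 275/12, q_E = (214 − 669/4)/3 = 187/12.
Total output Q = 223/4, so price P = 273 - 3·(223/4) = 423/4.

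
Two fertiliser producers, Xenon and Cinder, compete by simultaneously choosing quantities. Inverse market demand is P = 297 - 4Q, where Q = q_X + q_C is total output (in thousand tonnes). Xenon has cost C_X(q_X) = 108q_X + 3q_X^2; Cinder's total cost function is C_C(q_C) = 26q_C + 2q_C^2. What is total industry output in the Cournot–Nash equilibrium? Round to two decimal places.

27.78

Xenon's profit: π_X = (297 - 4Q)q_X - (108q_X + 3q_X²). Setting ∂π_X/∂q_X = 0: 189 - 14q_X - 4(q_C) = 0.
Cinder's profit: π_C = (297 - 4Q)q_C - (26q_C + 2q_C²). Setting ∂π_C/∂q_C = 0: 271 - 12q_C - 4(q_X) = 0.
Best responses: q_X = (189 - 4q_C)/14, q_C = (271 - 4q_X)/12.
Solving the pair: q_X = 148/19, q_C = 1519/76.
Total output Q = 148/19 + 1519/76 = 27.7763.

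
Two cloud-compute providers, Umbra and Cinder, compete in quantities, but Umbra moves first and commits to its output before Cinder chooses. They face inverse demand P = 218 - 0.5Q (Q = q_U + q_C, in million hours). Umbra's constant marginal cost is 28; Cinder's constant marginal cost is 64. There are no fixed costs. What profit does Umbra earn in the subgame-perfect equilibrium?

Solve by backward induction. Given q_U, the follower Cinder maximises π_C = (218 - (1/2)q_U - (1/2)q_C)q_C - 64q_C.
Setting the follower's marginal profit to zero, 154 - (1/2)q_U - q_C = 0, i.e. q_C = (154 - (1/2)q_U).
Umbra substitutes q_C(q_U) into its own profit: π_U = q_U(218 - (1/2)q_U - (154 - (1/2)q_U)/2) - 28q_U = (141 - (1/4)q_U)q_U - 28q_U.
The leader's first-order condition 113 - (1/2)q_U = 0 yields q_U = 226.
Then q_C = (154 - (1/2)·226) = 41.
Price P = 218 - (1/2)·267 = 169/2.
Umbra's profit: (169/2 - 28)·226 = 12769.

12769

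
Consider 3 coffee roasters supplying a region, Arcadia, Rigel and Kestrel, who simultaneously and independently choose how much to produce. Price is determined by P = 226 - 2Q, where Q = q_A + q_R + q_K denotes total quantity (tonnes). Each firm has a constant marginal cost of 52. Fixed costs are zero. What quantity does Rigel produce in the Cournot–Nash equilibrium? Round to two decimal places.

A representative firm's profit is π_i = q_i(226 - 2Q) - 52q_i.
Setting ∂π_i/∂q_i = 0 with rivals' quantities fixed: 174 - 4q_i - 2·Σ_{j≠i} q_j = 0.
With identical firms every q_j equals q_i, so Σ_{j≠i} q_j = 2q_i and 174 = 8q_i, giving q_i = 87/4.

21.75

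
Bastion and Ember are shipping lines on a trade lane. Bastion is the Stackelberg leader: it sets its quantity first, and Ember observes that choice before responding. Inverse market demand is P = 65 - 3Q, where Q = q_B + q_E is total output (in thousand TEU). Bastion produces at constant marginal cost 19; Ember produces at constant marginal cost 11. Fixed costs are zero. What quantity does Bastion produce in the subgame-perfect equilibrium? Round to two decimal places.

6.33

The follower Ember best-responds to any q_B: π_E = (65 - 3Q)q_E - 11q_E.
Setting the follower's marginal profit to zero, 54 - 3q_B - 6q_E = 0, i.e. q_E = (54 - 3q_B)/6.
Bastion substitutes q_E(q_B) into its own profit: π_B = q_B(65 - 3q_B - (54 - 3q_B)/2) - 19q_B = (38 - (3/2)q_B)q_B - 19q_B.
The leader's first-order condition 19 - 3q_B = 0 yields q_B = 19/3.
Then q_E = (54 - 3·(19/3))/6 = 35/6.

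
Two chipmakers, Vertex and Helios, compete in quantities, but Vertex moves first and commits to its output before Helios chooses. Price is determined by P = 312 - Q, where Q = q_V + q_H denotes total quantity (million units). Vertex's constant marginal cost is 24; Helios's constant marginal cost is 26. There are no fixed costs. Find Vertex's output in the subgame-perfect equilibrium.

145

The follower Helios best-responds to any q_V: π_H = (312 - Q)q_H - 26q_H.
Setting the follower's marginal profit to zero, 286 - q_V - 2q_H = 0, i.e. q_H = (286 - q_V)/2.
Vertex substitutes q_H(q_V) into its own profit: π_V = q_V(312 - q_V - (286 - q_V)/2) - 24q_V = (169 - (1/2)q_V)q_V - 24q_V.
Maximising: ∂π_V/∂q_V = 145 - q_V = 0, giving q_V = 145.
Then q_H = (286 - 145)/2 = 141/2.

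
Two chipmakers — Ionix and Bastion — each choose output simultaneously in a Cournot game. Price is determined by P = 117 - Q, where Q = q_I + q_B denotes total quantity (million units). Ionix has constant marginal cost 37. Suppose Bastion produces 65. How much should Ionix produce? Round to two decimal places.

With the rival's output fixed at 65, Ionix's profit is π_I = (117 - 65 - q_I)q_I - (37q_I) = (52 - q_I)q_I - (37q_I).
∂π_I/∂q_I = 15 - 2q_I = 0, so q_I = 15/2.

7.50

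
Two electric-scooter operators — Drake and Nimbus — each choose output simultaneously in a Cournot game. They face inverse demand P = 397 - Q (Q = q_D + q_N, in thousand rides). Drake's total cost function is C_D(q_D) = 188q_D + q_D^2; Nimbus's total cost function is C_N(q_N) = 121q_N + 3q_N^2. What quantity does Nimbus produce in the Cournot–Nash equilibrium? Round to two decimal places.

28.87

Drake's profit: π_D = (397 - Q)q_D - (188q_D + q_D²). Setting ∂π_D/∂q_D = 0: 209 - 4q_D - (q_N) = 0.
Nimbus's first-order condition: 276 - 8q_N - (q_D) = 0.
Rearranging gives the reaction functions q_D = (209 - q_N)/4 and q_N = (276 - q_D)/8.
Substituting one into the other gives q_D = 1396/31 and q_N = 895/31.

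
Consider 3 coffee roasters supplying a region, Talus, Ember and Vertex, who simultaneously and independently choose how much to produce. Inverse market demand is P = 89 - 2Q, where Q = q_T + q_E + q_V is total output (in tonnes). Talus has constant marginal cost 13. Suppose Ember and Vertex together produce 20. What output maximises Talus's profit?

With rivals' combined output fixed at 20, Talus's profit is π_T = (89 - 2·20 - 2q_T)q_T - (13q_T) = (49 - 2q_T)q_T - (13q_T).
∂π_T/∂q_T = 36 - 4q_T = 0, so q_T = 9.

9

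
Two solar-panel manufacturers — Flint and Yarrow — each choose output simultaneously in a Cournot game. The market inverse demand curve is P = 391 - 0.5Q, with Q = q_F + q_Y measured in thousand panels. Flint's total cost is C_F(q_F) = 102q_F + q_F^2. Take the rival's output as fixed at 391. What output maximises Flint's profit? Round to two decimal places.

31.17

With the rival's output fixed at 391, Flint's profit is π_F = (391 - (1/2)·391 - (1/2)q_F)q_F - (102q_F + q_F²) = (391/2 - (1/2)q_F)q_F - (102q_F + q_F²).
∂π_F/∂q_F = 187/2 - 3q_F = 0, so q_F = 187/6.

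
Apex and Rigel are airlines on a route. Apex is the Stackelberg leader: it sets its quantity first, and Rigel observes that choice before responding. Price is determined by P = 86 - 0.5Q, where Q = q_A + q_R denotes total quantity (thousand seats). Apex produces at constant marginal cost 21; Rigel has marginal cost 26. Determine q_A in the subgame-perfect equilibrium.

70

The follower Rigel best-responds to any q_A: π_R = (86 - 0.5Q)q_R - 26q_R.
Setting the follower's marginal profit to zero, 60 - (1/2)q_A - q_R = 0, i.e. q_R = (60 - (1/2)q_A).
The leader anticipates this reaction. Substituting into P = 86 - 0.5Q gives P = 56 - (1/4)q_A, so π_A = (56 - (1/4)q_A)q_A - 21q_A.
Leader FOC: 35 - (1/2)q_A = 0, so q_A = 70.
Then q_R = (60 - (1/2)·70) = 25.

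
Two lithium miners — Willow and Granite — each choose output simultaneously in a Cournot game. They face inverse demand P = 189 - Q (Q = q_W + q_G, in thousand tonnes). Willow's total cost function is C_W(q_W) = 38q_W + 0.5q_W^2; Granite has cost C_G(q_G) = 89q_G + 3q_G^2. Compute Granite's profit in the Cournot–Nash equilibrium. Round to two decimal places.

Willow's profit: π_W = (189 - Q)q_W - (38q_W + (1/2)q_W²). Setting ∂π_W/∂q_W = 0: 151 - 3q_W - (q_G) = 0.
Granite's first-order condition: 100 - 8q_G - (q_W) = 0.
So q_W = (151 - q_G)/3 and q_G = (100 - q_W)/8.
Substituting one into the other gives q_W = 1108/23 and q_G = 149/23.
Price P = 189 - 1257/23 = 134.3478.
Granite's profit: 134.3478·(149/23) - 89·(149/23) - 3(149/23)² = 167.8715.

167.87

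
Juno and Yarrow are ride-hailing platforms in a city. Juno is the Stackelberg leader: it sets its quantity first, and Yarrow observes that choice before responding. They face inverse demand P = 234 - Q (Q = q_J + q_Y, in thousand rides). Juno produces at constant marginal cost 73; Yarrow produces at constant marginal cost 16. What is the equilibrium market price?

Solve by backward induction. Given q_J, the follower Yarrow maximises π_Y = (234 - q_J - q_Y)q_Y - 16q_Y.
∂π_Y/∂q_Y = 218 - q_J - 2q_Y = 0 gives the reaction function q_Y = (218 - q_J)/2.
Juno substitutes q_Y(q_J) into its own profit: π_J = q_J(234 - q_J - (218 - q_J)/2) - 73q_J = (125 - (1/2)q_J)q_J - 73q_J.
The leader's first-order condition 52 - q_J = 0 yields q_J = 52.
Then q_Y = (218 - 52)/2 = 83.
Total output Q = 135, so price P = 234 - 135 = 99.

99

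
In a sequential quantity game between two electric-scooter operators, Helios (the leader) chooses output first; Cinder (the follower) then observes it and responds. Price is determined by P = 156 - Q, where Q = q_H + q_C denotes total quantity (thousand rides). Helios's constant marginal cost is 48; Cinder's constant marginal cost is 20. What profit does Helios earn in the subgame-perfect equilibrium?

800

The follower Cinder best-responds to any q_H: π_C = (156 - Q)q_C - 20q_C.
∂π_C/∂q_C = 136 - q_H - 2q_C = 0 gives the reaction function q_C = (136 - q_H)/2.
The leader anticipates this reaction. Substituting into P = 156 - Q gives P = 88 - (1/2)q_H, so π_H = (88 - (1/2)q_H)q_H - 48q_H.
The leader's first-order condition 40 - q_H = 0 yields q_H = 40.
Then q_C = (136 - 40)/2 = 48.
Price P = 156 - 88 = 68.
Helios's profit: (68 - 48)·40 = 800.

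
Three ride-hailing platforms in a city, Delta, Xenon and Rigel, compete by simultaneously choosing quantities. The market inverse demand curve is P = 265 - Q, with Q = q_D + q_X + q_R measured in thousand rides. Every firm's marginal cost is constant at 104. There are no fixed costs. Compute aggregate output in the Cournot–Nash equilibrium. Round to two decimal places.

A representative firm's profit is π_i = q_i(265 - Q) - 104q_i.
First-order condition (treating rivals' output as given): 161 - 2q_i - Σ_{j≠i} q_j = 0.
With identical firms every q_j equals q_i, so Σ_{j≠i} q_j = 2q_i and 161 = 4q_i, giving q_i = 161/4.
Total output Q = 161/4 + 161/4 + 161/4 = 483/4.

120.75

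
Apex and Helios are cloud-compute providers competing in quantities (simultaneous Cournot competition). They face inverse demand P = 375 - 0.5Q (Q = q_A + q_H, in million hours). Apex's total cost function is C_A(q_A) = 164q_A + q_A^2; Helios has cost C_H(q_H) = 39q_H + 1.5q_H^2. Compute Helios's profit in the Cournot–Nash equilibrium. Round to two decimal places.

Apex's profit: π_A = (375 - 0.5Q)q_A - (164q_A + q_A²). Setting ∂π_A/∂q_A = 0: 211 - 3q_A - (1/2)(q_H) = 0.
Helios's first-order condition: 336 - 4q_H - (1/2)(q_A) = 0.
Best responses: q_A = (211 - (1/2)q_H)/3, q_H = (336 - (1/2)q_A)/4.
Substituting one into the other gives q_A = 57.5319 and q_H = 76.8085.
Price P = 375 - (1/2)·134.3404 = 307.8298.
Helios's profit: 307.8298·76.8085 - 39·76.8085 - (3/2)·76.8085² = 11799.0946.

11799.09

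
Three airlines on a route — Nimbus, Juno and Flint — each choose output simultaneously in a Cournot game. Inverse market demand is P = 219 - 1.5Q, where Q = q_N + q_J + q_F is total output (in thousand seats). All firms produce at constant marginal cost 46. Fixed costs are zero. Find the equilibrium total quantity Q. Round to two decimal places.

Each firm earns π_i = (219 - 1.5Q)q_i - 46q_i.
First-order condition (treating rivals' output as given): 173 - 3q_i - (3/2)·Σ_{j≠i} q_j = 0.
With identical firms every q_j equals q_i, so Σ_{j≠i} q_j = 2q_i and 173 = 6q_i, giving q_i = 173/6.
Total output Q = 173/6 + 173/6 + 173/6 = 173/2.

86.50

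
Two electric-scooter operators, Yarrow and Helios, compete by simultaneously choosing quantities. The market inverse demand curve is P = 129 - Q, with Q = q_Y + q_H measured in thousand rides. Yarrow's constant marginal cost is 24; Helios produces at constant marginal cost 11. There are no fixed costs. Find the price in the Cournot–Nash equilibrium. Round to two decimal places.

54.67

Yarrow's profit: π_Y = (129 - Q)q_Y - (24q_Y). Setting ∂π_Y/∂q_Y = 0: 105 - 2q_Y - (q_H) = 0.
Helios's profit: π_H = (129 - Q)q_H - (11q_H). Setting ∂π_H/∂q_H = 0: 118 - 2q_H - (q_Y) = 0.
So q_Y = (105 - q_H)/2 and q_H = (118 - q_Y)/2.
Substituting one into the other gives q_Y = 92/3 and q_H = 131/3.
Total output Q = 223/3, so price P = 129 - 223/3 = 164/3.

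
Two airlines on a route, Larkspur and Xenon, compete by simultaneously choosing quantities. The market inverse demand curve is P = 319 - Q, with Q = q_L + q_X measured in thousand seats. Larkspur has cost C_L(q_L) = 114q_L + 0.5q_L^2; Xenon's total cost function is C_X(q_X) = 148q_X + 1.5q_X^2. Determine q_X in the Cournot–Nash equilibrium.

Larkspur's profit: π_L = (319 - Q)q_L - (114q_L + (1/2)q_L²). Setting ∂π_L/∂q_L = 0: 205 - 3q_L - (q_X) = 0.
Xenon's profit: π_X = (319 - Q)q_X - (148q_X + (3/2)q_X²). Setting ∂π_X/∂q_X = 0: 171 - 5q_X - (q_L) = 0.
So q_L = (205 - q_X)/3 and q_X = (171 - q_L)/5.
Substituting one into the other gives q_L = 61 and q_X = 22.

22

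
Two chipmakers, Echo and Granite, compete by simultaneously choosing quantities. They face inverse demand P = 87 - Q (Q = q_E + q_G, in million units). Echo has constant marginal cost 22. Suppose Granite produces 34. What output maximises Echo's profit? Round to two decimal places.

With the rival's output fixed at 34, Echo's profit is π_E = (87 - 34 - q_E)q_E - (22q_E) = (53 - q_E)q_E - (22q_E).
∂π_E/∂q_E = 31 - 2q_E = 0, so q_E = 31/2.

15.50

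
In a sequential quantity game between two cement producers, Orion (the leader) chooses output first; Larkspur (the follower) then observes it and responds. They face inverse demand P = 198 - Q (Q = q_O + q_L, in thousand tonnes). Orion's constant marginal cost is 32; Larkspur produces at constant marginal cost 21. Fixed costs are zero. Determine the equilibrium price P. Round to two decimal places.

The follower Larkspur best-responds to any q_O: π_L = (198 - Q)q_L - 21q_L.
∂π_L/∂q_L = 177 - q_O - 2q_L = 0 gives the reaction function q_L = (177 - q_O)/2.
The leader anticipates this reaction. Substituting into P = 198 - Q gives P = 219/2 - (1/2)q_O, so π_O = (219/2 - (1/2)q_O)q_O - 32q_O.
Maximising: ∂π_O/∂q_O = 155/2 - q_O = 0, giving q_O = 155/2.
Then q_L = (177 - 155/2)/2 = 199/4.
Total output Q = 509/4, so price P = 198 - 509/4 = 283/4.

70.75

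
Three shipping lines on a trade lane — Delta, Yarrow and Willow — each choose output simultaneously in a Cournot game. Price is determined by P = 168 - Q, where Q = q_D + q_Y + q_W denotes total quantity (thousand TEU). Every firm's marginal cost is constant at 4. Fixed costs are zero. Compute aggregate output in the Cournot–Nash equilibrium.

123

A representative firm's profit is π_i = q_i(168 - Q) - 4q_i.
Setting ∂π_i/∂q_i = 0 with rivals' quantities fixed: 164 - 2q_i - Σ_{j≠i} q_j = 0.
By symmetry each firm produces the same amount; substituting Σ_{j≠i} q_j = 2q_i yields q_i = 164/4 = 41.
Total output Q = 41 + 41 + 41 = 123.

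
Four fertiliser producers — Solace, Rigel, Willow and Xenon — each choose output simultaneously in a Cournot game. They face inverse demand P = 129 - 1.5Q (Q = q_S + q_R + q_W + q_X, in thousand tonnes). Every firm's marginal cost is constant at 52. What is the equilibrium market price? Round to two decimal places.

Each firm earns π_i = (129 - 1.5Q)q_i - 52q_i.
Setting ∂π_i/∂q_i = 0 with rivals' quantities fixed: 77 - 3q_i - (3/2)·Σ_{j≠i} q_j = 0.
By symmetry each firm produces the same amount; substituting Σ_{j≠i} q_j = 3q_i yields q_i = 77/(15/2) = 154/15.
Total output Q = 616/15, so price P = 129 - (3/2)·(616/15) = 337/5.

67.40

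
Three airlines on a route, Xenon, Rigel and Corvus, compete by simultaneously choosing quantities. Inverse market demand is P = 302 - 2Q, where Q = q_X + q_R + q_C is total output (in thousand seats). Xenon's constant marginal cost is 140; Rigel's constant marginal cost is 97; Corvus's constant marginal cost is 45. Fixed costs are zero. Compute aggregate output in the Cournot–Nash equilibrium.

Xenon's profit: π_X = (302 - 2Q)q_X - (140q_X). Setting ∂π_X/∂q_X = 0: 162 - 4q_X - 2(q_R + q_C) = 0.
Rigel's profit: π_R = (302 - 2Q)q_R - (97q_R). Setting ∂π_R/∂q_R = 0: 205 - 4q_R - 2(q_X + q_C) = 0.
Corvus's profit: π_C = (302 - 2Q)q_C - (45q_C). Setting ∂π_C/∂q_C = 0: 257 - 4q_C - 2(q_X + q_R) = 0.
Adding the 3 first-order conditions: 624 − 8Q = 0, so Q = 78.
Back-substituting: q_X = (162 − 156)/2 = 3, q_R = (205 − 156)/2 = 49/2, q_C = (257 − 156)/2 = 101/2.
Total output Q = 3 + 49/2 + 101/2 = 78.

78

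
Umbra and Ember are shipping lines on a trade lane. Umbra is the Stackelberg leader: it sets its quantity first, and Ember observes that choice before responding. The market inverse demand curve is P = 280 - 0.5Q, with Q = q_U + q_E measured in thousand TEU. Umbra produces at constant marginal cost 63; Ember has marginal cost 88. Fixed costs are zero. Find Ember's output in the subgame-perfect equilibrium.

71

Solve by backward induction. Given q_U, the follower Ember maximises π_E = (280 - (1/2)q_U - (1/2)q_E)q_E - 88q_E.
∂π_E/∂q_E = 192 - (1/2)q_U - q_E = 0 gives the reaction function q_E = (192 - (1/2)q_U).
Umbra substitutes q_E(q_U) into its own profit: π_U = q_U(280 - (1/2)q_U - (192 - (1/2)q_U)/2) - 63q_U = (184 - (1/4)q_U)q_U - 63q_U.
Leader FOC: 121 - (1/2)q_U = 0, so q_U = 242.
Then q_E = (192 - (1/2)·242) = 71.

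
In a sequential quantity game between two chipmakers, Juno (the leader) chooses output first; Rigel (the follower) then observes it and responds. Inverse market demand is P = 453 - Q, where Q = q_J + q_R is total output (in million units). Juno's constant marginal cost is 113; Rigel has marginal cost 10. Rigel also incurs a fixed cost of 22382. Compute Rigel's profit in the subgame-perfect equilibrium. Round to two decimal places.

3943.06

The follower Rigel best-responds to any q_J: π_R = (453 - Q)q_R - 10q_R.
Setting the follower's marginal profit to zero, 443 - q_J - 2q_R = 0, i.e. q_R = (443 - q_J)/2.
Juno substitutes q_R(q_J) into its own profit: π_J = q_J(453 - q_J - (443 - q_J)/2) - 113q_J = (463/2 - (1/2)q_J)q_J - 113q_J.
Leader FOC: 237/2 - q_J = 0, so q_J = 237/2.
Then q_R = (443 - 237/2)/2 = 649/4.
Price P = 453 - 1123/4 = 689/4.
Rigel's profit: (689/4 - 10)·(649/4) - 22382 = 3943.0625.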